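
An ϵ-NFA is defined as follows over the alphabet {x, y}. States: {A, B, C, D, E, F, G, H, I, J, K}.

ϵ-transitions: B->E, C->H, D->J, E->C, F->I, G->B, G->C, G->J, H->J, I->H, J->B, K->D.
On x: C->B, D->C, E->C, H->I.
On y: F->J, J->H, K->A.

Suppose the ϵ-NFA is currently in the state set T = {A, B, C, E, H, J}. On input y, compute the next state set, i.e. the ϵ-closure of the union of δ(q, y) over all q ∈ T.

{B, C, E, H, J}

J on y → {H}.
No y-transition from A, B, C, E, H.
Union after reading y: {H}.
Now take the ϵ-closure:
From H via ϵ: add J.
From J via ϵ: add B.
From B via ϵ: add E.
From E via ϵ: add C.
No new states can be added; the closed set is {B, C, E, H, J}.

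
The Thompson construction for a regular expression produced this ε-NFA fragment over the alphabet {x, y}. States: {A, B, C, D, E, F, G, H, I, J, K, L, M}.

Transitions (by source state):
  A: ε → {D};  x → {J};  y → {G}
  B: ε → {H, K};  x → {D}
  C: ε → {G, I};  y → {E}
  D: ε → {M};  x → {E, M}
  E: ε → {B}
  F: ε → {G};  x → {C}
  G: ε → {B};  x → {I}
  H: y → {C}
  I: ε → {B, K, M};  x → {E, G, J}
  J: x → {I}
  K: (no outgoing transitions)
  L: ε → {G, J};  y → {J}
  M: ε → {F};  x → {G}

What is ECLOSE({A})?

{A, B, D, F, G, H, K, M}

Start with {A}.
From A via ε: add D.
From D via ε: add M.
From M via ε: add F.
From F via ε: add G.
From G via ε: add B.
From B via ε: add H, K.
No new states can be added; the closed set is {A, B, D, F, G, H, K, M}.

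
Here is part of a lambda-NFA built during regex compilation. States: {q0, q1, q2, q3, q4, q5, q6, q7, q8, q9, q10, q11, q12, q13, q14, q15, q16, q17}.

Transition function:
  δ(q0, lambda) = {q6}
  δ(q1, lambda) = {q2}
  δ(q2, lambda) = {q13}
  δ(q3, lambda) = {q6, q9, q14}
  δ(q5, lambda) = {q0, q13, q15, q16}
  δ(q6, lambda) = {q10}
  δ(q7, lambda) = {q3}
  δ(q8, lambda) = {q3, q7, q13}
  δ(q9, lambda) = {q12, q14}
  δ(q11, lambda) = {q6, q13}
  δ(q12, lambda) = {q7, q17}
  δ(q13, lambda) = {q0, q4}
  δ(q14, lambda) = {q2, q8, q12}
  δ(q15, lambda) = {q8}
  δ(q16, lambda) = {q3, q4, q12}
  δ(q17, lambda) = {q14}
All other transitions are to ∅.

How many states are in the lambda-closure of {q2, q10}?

6

Start with {q2, q10}.
From q2 via lambda: add q13.
From q13 via lambda: add q0, q4.
From q0 via lambda: add q6.
lambda-closure = {q0, q2, q4, q6, q10, q13}, which has 6 states.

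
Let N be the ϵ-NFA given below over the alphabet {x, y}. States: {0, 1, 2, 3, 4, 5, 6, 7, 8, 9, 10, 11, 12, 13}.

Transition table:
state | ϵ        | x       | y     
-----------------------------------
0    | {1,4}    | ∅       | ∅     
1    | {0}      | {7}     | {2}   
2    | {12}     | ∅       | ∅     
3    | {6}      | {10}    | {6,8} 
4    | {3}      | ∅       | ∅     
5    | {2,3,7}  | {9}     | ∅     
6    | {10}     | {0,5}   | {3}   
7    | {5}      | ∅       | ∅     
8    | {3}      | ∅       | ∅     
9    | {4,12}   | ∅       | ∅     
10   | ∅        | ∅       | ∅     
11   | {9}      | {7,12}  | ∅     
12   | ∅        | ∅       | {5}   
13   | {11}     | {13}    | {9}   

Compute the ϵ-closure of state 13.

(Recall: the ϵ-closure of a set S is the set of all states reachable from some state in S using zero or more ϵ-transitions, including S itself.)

{3, 4, 6, 9, 10, 11, 12, 13}

Start with {13}.
From 13 via ϵ: add 11.
From 11 via ϵ: add 9.
From 9 via ϵ: add 4, 12.
From 4 via ϵ: add 3.
From 3 via ϵ: add 6.
From 6 via ϵ: add 10.
No new states can be added; the closed set is {3, 4, 6, 9, 10, 11, 12, 13}.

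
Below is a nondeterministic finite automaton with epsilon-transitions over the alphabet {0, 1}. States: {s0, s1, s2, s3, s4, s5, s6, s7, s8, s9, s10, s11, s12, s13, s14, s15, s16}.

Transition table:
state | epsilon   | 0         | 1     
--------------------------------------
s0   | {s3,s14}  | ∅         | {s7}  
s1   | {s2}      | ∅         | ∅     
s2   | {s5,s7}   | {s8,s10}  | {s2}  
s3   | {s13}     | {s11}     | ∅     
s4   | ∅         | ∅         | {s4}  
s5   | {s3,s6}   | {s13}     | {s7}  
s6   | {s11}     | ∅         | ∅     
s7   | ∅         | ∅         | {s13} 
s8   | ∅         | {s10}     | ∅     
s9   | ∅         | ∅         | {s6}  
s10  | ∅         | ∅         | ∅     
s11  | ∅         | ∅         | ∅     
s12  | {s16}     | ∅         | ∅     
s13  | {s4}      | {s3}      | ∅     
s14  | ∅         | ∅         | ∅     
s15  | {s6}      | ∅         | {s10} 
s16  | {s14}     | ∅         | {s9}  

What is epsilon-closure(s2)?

Start with {s2}.
From s2 via epsilon: add s5, s7.
From s5 via epsilon: add s3, s6.
From s3 via epsilon: add s13.
From s6 via epsilon: add s11.
From s13 via epsilon: add s4.
No new states can be added; the closed set is {s2, s3, s4, s5, s6, s7, s11, s13}.

{s2, s3, s4, s5, s6, s7, s11, s13}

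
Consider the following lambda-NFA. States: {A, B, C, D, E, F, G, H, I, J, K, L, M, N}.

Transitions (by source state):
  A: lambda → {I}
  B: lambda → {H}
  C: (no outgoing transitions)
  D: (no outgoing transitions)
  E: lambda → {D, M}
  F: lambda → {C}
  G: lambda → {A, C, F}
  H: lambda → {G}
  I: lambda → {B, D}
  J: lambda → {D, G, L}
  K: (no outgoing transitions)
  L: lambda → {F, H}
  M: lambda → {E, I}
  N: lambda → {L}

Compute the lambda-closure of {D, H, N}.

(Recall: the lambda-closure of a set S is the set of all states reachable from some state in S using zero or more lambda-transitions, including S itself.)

{A, B, C, D, F, G, H, I, L, N}

Start with {D, H, N}.
From H via lambda: add G.
From N via lambda: add L.
From G via lambda: add A, C, F.
From A via lambda: add I.
From I via lambda: add B.
No new states can be added; the closed set is {A, B, C, D, F, G, H, I, L, N}.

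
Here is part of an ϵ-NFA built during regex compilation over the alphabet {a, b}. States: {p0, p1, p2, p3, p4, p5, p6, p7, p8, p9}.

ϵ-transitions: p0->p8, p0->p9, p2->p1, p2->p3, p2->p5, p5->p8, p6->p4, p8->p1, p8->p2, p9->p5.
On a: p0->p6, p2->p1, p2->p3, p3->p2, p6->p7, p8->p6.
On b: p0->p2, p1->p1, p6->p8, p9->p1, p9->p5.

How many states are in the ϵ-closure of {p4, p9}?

7

Start with {p4, p9}.
From p9 via ϵ: add p5.
From p5 via ϵ: add p8.
From p8 via ϵ: add p1, p2.
From p2 via ϵ: add p3.
ϵ-closure = {p1, p2, p3, p4, p5, p8, p9}, which has 7 states.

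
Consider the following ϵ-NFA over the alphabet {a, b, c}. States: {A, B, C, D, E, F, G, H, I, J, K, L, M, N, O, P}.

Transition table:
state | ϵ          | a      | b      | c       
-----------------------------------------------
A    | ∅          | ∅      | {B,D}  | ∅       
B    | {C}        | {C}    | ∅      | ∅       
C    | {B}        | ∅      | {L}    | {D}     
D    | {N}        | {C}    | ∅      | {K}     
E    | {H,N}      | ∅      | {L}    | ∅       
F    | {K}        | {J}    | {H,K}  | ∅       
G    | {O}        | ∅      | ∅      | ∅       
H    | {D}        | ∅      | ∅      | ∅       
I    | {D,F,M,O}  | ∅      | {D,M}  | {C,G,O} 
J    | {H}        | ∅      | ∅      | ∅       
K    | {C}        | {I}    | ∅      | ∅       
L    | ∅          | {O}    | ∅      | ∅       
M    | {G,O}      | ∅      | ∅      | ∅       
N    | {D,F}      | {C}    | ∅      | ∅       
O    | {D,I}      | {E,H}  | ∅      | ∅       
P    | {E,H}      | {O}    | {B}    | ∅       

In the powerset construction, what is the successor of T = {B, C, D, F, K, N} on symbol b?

{B, C, D, F, H, K, L, N}

C on b → {L}.
F on b → {H, K}.
No b-transition from B, D, K, N.
Union after reading b: {H, K, L}.
Now take the ϵ-closure:
From H via ϵ: add D.
From K via ϵ: add C.
From C via ϵ: add B.
From D via ϵ: add N.
From N via ϵ: add F.
No new states can be added; the closed set is {B, C, D, F, H, K, L, N}.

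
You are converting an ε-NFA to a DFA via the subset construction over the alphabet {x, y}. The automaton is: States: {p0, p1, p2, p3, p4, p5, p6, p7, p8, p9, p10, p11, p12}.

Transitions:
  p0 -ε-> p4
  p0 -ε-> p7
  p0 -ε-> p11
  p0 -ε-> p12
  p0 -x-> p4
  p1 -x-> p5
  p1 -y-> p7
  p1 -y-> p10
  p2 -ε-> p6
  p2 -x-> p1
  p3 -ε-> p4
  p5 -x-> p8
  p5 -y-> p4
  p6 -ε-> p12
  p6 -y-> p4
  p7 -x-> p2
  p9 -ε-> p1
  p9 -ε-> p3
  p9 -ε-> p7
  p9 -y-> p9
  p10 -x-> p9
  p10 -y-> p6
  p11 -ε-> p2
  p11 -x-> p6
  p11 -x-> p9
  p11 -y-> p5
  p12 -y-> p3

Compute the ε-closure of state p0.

{p0, p2, p4, p6, p7, p11, p12}

Start with {p0}.
From p0 via ε: add p4, p7, p11, p12.
From p11 via ε: add p2.
From p2 via ε: add p6.
No new states can be added; the closed set is {p0, p2, p4, p6, p7, p11, p12}.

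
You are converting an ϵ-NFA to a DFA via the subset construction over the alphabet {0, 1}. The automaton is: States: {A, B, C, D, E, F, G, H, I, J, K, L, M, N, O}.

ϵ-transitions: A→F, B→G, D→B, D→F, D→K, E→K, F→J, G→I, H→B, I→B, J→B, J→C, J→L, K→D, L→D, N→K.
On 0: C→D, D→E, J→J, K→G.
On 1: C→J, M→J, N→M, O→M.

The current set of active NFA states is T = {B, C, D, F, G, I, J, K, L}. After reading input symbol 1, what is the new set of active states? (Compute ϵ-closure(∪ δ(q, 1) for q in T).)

{B, C, D, F, G, I, J, K, L}

C on 1 → {J}.
No 1-transition from B, D, F, G, I, J, K, L.
Union after reading 1: {J}.
Now take the ϵ-closure:
From J via ϵ: add B, C, L.
From B via ϵ: add G.
From L via ϵ: add D.
From D via ϵ: add F, K.
From G via ϵ: add I.
No new states can be added; the closed set is {B, C, D, F, G, I, J, K, L}.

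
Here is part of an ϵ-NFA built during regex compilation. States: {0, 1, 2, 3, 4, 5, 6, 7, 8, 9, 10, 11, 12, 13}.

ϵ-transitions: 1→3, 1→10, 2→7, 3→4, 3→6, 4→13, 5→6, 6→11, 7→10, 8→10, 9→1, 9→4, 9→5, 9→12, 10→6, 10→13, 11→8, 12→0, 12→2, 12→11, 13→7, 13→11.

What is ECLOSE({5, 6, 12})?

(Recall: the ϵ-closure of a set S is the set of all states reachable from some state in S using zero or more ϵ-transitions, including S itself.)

{0, 2, 5, 6, 7, 8, 10, 11, 12, 13}

Start with {5, 6, 12}.
From 6 via ϵ: add 11.
From 12 via ϵ: add 0, 2.
From 2 via ϵ: add 7.
From 11 via ϵ: add 8.
From 7 via ϵ: add 10.
From 10 via ϵ: add 13.
No new states can be added; the closed set is {0, 2, 5, 6, 7, 8, 10, 11, 12, 13}.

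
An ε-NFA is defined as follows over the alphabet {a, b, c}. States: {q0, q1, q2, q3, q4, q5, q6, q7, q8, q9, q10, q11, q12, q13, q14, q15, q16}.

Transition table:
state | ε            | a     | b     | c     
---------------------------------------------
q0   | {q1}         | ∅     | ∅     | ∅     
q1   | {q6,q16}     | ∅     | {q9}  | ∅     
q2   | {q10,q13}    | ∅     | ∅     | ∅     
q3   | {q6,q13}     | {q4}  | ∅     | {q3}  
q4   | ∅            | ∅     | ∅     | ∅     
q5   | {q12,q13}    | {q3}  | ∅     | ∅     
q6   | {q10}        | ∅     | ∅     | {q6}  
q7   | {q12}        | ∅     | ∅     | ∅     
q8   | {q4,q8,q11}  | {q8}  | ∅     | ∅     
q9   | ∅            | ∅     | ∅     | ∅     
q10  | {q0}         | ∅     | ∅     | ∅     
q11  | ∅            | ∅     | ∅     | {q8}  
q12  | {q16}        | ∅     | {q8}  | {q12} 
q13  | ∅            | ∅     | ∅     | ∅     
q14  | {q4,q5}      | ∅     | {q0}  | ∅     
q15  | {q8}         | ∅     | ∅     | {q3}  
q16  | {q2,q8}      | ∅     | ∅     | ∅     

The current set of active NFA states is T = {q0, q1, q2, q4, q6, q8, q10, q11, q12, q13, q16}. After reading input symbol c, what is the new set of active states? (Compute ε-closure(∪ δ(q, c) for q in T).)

{q0, q1, q2, q4, q6, q8, q10, q11, q12, q13, q16}

q6 on c → {q6}.
q11 on c → {q8}.
q12 on c → {q12}.
No c-transition from q0, q1, q2, q4, q8, q10, q13, q16.
Union after reading c: {q6, q8, q12}.
Now take the ε-closure:
From q6 via ε: add q10.
From q8 via ε: add q4, q11.
From q12 via ε: add q16.
From q10 via ε: add q0.
From q16 via ε: add q2.
From q0 via ε: add q1.
From q2 via ε: add q13.
No new states can be added; the closed set is {q0, q1, q2, q4, q6, q8, q10, q11, q12, q13, q16}.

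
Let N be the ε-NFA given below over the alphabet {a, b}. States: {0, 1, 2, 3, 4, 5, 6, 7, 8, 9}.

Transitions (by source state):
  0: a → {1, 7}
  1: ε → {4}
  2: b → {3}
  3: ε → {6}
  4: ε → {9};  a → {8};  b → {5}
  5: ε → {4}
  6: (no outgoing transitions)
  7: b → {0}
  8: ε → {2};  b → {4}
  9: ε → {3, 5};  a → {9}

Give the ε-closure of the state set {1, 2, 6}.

Start with {1, 2, 6}.
From 1 via ε: add 4.
From 4 via ε: add 9.
From 9 via ε: add 3, 5.
No new states can be added; the closed set is {1, 2, 3, 4, 5, 6, 9}.

{1, 2, 3, 4, 5, 6, 9}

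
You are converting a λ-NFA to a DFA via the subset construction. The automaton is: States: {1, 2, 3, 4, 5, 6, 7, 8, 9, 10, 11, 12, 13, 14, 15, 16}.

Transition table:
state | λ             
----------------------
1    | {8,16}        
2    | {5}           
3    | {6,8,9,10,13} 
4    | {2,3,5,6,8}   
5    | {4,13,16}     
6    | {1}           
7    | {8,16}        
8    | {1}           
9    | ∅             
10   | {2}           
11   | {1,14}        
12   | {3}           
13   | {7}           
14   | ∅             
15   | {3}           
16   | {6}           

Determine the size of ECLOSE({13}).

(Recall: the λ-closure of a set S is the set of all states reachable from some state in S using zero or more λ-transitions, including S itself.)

Start with {13}.
From 13 via λ: add 7.
From 7 via λ: add 8, 16.
From 8 via λ: add 1.
From 16 via λ: add 6.
λ-closure = {1, 6, 7, 8, 13, 16}, which has 6 states.

6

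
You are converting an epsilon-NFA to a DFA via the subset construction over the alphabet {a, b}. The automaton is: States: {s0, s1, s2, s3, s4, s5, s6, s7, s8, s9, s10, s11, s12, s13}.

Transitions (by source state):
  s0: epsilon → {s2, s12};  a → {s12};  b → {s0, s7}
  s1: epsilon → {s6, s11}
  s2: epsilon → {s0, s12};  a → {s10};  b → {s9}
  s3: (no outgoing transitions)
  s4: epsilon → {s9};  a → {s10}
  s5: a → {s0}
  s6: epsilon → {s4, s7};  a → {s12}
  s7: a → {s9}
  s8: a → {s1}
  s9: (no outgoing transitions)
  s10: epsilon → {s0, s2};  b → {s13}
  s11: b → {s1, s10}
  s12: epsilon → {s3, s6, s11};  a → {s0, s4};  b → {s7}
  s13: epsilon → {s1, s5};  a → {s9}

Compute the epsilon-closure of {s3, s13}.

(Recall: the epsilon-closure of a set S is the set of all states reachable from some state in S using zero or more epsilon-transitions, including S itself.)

Start with {s3, s13}.
From s13 via epsilon: add s1, s5.
From s1 via epsilon: add s6, s11.
From s6 via epsilon: add s4, s7.
From s4 via epsilon: add s9.
No new states can be added; the closed set is {s1, s3, s4, s5, s6, s7, s9, s11, s13}.

{s1, s3, s4, s5, s6, s7, s9, s11, s13}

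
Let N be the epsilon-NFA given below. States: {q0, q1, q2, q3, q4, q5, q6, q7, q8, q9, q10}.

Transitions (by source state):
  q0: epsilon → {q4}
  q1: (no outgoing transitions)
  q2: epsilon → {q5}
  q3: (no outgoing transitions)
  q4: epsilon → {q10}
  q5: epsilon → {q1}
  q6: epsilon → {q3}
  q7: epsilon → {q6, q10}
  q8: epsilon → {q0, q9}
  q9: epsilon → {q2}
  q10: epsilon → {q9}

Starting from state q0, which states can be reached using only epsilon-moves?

Start with {q0}.
From q0 via epsilon: add q4.
From q4 via epsilon: add q10.
From q10 via epsilon: add q9.
From q9 via epsilon: add q2.
From q2 via epsilon: add q5.
From q5 via epsilon: add q1.
No new states can be added; the closed set is {q0, q1, q2, q4, q5, q9, q10}.

{q0, q1, q2, q4, q5, q9, q10}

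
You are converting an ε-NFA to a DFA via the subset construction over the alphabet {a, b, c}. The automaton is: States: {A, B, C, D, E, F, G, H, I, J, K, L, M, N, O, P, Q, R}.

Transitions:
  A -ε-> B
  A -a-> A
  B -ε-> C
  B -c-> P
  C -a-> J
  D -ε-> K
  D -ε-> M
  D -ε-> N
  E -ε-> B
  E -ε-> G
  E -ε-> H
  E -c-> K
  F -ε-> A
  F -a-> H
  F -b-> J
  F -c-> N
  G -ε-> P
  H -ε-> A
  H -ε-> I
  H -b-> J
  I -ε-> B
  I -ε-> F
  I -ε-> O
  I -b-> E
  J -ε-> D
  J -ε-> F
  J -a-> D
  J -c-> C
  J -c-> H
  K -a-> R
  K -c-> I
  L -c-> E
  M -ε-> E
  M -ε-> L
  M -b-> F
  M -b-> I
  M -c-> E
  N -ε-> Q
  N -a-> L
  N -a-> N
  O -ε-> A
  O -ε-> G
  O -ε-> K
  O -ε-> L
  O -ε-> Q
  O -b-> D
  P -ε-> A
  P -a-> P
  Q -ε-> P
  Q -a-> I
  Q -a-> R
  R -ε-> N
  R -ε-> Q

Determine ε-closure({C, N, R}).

Start with {C, N, R}.
From N via ε: add Q.
From Q via ε: add P.
From P via ε: add A.
From A via ε: add B.
No new states can be added; the closed set is {A, B, C, N, P, Q, R}.

{A, B, C, N, P, Q, R}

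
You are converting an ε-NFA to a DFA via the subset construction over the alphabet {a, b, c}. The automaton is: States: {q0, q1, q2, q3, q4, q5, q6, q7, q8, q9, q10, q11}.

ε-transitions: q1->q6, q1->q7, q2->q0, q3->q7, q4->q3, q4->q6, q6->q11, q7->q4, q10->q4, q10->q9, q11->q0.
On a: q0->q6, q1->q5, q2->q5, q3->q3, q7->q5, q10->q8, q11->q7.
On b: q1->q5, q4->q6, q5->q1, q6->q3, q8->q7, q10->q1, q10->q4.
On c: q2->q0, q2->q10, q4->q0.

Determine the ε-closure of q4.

Start with {q4}.
From q4 via ε: add q3, q6.
From q3 via ε: add q7.
From q6 via ε: add q11.
From q11 via ε: add q0.
No new states can be added; the closed set is {q0, q3, q4, q6, q7, q11}.

{q0, q3, q4, q6, q7, q11}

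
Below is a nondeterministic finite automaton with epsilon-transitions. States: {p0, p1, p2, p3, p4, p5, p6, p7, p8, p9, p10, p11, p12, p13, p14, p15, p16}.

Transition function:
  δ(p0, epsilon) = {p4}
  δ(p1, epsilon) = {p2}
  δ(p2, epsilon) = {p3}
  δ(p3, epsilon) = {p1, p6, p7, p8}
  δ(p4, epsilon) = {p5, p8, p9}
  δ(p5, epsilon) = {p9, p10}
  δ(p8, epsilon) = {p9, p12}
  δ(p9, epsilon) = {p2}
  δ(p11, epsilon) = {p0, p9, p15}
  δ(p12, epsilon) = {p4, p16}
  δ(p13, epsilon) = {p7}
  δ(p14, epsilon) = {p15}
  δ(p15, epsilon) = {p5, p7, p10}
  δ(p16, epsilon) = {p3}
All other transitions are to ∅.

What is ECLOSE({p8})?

Start with {p8}.
From p8 via epsilon: add p9, p12.
From p9 via epsilon: add p2.
From p12 via epsilon: add p4, p16.
From p2 via epsilon: add p3.
From p4 via epsilon: add p5.
From p3 via epsilon: add p1, p6, p7.
From p5 via epsilon: add p10.
No new states can be added; the closed set is {p1, p2, p3, p4, p5, p6, p7, p8, p9, p10, p12, p16}.

{p1, p2, p3, p4, p5, p6, p7, p8, p9, p10, p12, p16}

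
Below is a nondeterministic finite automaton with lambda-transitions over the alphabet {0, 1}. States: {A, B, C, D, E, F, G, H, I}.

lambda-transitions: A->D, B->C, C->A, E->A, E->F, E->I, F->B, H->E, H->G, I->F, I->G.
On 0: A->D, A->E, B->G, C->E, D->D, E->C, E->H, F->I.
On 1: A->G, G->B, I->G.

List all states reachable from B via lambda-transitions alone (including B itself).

Start with {B}.
From B via lambda: add C.
From C via lambda: add A.
From A via lambda: add D.
No new states can be added; the closed set is {A, B, C, D}.

{A, B, C, D}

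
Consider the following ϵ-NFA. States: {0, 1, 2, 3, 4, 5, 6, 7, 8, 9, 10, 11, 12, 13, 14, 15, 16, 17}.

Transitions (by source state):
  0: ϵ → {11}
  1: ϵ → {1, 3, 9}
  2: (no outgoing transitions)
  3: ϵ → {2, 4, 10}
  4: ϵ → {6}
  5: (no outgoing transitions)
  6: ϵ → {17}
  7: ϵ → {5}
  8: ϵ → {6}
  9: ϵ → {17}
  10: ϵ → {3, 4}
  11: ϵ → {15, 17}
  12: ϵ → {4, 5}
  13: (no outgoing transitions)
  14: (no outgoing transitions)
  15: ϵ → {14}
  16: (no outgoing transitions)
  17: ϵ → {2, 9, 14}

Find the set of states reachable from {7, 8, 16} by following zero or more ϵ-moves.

{2, 5, 6, 7, 8, 9, 14, 16, 17}

Start with {7, 8, 16}.
From 7 via ϵ: add 5.
From 8 via ϵ: add 6.
From 6 via ϵ: add 17.
From 17 via ϵ: add 2, 9, 14.
No new states can be added; the closed set is {2, 5, 6, 7, 8, 9, 14, 16, 17}.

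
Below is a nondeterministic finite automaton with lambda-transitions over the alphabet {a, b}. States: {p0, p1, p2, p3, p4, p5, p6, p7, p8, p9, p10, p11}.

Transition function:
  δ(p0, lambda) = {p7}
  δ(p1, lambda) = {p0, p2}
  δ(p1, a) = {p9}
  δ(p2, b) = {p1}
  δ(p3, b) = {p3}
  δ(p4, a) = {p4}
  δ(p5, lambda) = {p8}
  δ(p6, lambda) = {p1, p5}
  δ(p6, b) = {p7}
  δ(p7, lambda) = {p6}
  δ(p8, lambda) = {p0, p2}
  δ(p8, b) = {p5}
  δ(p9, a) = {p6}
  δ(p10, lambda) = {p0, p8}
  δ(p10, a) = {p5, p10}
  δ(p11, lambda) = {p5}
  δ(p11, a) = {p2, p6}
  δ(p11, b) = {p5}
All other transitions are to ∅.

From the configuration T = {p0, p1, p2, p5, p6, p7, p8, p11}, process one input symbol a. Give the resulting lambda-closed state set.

p1 on a → {p9}.
p11 on a → {p2, p6}.
No a-transition from p0, p2, p5, p6, p7, p8.
Union after reading a: {p2, p6, p9}.
Now take the lambda-closure:
From p6 via lambda: add p1, p5.
From p1 via lambda: add p0.
From p5 via lambda: add p8.
From p0 via lambda: add p7.
No new states can be added; the closed set is {p0, p1, p2, p5, p6, p7, p8, p9}.

{p0, p1, p2, p5, p6, p7, p8, p9}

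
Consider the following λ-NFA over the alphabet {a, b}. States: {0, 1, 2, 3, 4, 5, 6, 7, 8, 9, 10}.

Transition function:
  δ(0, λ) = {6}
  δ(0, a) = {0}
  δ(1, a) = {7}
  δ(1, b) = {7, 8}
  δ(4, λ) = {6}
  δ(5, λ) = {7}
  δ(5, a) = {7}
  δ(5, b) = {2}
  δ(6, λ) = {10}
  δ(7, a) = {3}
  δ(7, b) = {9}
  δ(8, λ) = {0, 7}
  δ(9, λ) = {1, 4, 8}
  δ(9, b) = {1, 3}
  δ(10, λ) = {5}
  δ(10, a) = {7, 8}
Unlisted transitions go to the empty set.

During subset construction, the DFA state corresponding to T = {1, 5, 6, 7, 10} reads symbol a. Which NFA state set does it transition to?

1 on a → {7}.
5 on a → {7}.
7 on a → {3}.
10 on a → {7, 8}.
No a-transition from 6.
Union after reading a: {3, 7, 8}.
Now take the λ-closure:
From 8 via λ: add 0.
From 0 via λ: add 6.
From 6 via λ: add 10.
From 10 via λ: add 5.
No new states can be added; the closed set is {0, 3, 5, 6, 7, 8, 10}.

{0, 3, 5, 6, 7, 8, 10}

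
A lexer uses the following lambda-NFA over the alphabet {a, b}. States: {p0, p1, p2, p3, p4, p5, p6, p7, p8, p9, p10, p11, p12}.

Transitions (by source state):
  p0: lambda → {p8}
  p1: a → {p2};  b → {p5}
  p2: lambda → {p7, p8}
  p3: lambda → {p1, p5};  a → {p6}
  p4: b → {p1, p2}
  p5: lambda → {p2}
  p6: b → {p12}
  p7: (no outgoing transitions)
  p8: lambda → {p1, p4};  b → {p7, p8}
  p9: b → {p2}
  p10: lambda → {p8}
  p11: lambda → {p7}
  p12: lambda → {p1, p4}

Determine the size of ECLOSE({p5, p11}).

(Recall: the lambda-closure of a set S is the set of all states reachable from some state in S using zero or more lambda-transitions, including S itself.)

7

Start with {p5, p11}.
From p5 via lambda: add p2.
From p11 via lambda: add p7.
From p2 via lambda: add p8.
From p8 via lambda: add p1, p4.
lambda-closure = {p1, p2, p4, p5, p7, p8, p11}, which has 7 states.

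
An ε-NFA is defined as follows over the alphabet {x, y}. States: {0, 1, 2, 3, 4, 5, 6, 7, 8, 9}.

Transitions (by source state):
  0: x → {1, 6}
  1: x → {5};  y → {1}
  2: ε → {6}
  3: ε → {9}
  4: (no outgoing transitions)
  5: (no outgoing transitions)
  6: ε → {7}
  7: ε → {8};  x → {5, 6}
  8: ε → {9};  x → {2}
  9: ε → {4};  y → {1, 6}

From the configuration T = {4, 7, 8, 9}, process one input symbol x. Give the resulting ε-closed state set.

{2, 4, 5, 6, 7, 8, 9}

7 on x → {5, 6}.
8 on x → {2}.
No x-transition from 4, 9.
Union after reading x: {2, 5, 6}.
Now take the ε-closure:
From 6 via ε: add 7.
From 7 via ε: add 8.
From 8 via ε: add 9.
From 9 via ε: add 4.
No new states can be added; the closed set is {2, 4, 5, 6, 7, 8, 9}.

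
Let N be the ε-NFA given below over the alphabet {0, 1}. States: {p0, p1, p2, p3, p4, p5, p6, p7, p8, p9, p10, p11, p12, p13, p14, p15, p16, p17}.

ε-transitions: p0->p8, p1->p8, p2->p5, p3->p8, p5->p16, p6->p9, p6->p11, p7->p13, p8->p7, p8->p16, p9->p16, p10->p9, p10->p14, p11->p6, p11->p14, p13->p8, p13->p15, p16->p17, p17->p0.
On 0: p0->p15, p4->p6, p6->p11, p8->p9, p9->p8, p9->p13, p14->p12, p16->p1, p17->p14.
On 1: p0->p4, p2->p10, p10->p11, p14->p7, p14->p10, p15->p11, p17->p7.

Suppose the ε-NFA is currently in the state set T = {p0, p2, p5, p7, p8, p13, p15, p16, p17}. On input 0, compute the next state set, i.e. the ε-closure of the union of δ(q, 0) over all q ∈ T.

p0 on 0 → {p15}.
p8 on 0 → {p9}.
p16 on 0 → {p1}.
p17 on 0 → {p14}.
No 0-transition from p2, p5, p7, p13, p15.
Union after reading 0: {p1, p9, p14, p15}.
Now take the ε-closure:
From p1 via ε: add p8.
From p9 via ε: add p16.
From p8 via ε: add p7.
From p16 via ε: add p17.
From p7 via ε: add p13.
From p17 via ε: add p0.
No new states can be added; the closed set is {p0, p1, p7, p8, p9, p13, p14, p15, p16, p17}.

{p0, p1, p7, p8, p9, p13, p14, p15, p16, p17}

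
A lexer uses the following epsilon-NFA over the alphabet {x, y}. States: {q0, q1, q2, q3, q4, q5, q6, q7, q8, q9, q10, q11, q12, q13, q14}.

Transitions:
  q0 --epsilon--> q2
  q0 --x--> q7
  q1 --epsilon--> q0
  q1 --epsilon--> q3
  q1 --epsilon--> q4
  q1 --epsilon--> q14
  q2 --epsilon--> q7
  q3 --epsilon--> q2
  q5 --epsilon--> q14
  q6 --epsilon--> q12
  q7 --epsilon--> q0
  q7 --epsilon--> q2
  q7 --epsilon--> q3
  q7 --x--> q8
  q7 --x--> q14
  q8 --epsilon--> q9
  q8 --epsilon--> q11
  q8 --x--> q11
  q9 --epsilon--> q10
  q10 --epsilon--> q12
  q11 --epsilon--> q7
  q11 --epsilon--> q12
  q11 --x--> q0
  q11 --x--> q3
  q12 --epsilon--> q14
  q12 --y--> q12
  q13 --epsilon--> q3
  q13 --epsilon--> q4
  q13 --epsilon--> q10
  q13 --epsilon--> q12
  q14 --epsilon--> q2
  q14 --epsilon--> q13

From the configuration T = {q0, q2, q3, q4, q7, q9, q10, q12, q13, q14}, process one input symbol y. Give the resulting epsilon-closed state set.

{q0, q2, q3, q4, q7, q10, q12, q13, q14}

q12 on y → {q12}.
No y-transition from q0, q2, q3, q4, q7, q9, q10, q13, q14.
Union after reading y: {q12}.
Now take the epsilon-closure:
From q12 via epsilon: add q14.
From q14 via epsilon: add q2, q13.
From q2 via epsilon: add q7.
From q13 via epsilon: add q3, q4, q10.
From q7 via epsilon: add q0.
No new states can be added; the closed set is {q0, q2, q3, q4, q7, q10, q12, q13, q14}.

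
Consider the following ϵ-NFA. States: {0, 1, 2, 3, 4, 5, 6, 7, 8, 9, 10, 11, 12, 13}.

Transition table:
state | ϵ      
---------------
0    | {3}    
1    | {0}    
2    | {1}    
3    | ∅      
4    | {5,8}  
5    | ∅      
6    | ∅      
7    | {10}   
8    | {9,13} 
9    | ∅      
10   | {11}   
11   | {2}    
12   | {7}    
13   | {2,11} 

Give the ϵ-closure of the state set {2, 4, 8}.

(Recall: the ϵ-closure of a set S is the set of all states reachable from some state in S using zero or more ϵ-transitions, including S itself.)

{0, 1, 2, 3, 4, 5, 8, 9, 11, 13}

Start with {2, 4, 8}.
From 2 via ϵ: add 1.
From 4 via ϵ: add 5.
From 8 via ϵ: add 9, 13.
From 1 via ϵ: add 0.
From 13 via ϵ: add 11.
From 0 via ϵ: add 3.
No new states can be added; the closed set is {0, 1, 2, 3, 4, 5, 8, 9, 11, 13}.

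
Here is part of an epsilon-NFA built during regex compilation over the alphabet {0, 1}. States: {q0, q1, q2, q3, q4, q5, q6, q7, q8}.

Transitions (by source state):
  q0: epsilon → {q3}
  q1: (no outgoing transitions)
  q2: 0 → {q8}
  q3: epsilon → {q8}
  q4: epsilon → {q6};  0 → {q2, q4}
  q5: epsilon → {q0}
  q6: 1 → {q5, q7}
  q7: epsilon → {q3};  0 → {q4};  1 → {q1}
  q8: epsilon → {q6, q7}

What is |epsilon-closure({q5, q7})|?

6

Start with {q5, q7}.
From q5 via epsilon: add q0.
From q7 via epsilon: add q3.
From q3 via epsilon: add q8.
From q8 via epsilon: add q6.
epsilon-closure = {q0, q3, q5, q6, q7, q8}, which has 6 states.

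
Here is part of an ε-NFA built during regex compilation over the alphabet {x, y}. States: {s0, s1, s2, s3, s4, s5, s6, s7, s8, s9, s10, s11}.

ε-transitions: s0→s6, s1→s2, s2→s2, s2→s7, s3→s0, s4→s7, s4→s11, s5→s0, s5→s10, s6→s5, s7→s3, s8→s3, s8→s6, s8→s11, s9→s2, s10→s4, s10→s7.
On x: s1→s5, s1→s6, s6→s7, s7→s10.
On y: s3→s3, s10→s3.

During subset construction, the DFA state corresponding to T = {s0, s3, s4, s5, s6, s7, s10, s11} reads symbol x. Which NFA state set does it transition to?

{s0, s3, s4, s5, s6, s7, s10, s11}

s6 on x → {s7}.
s7 on x → {s10}.
No x-transition from s0, s3, s4, s5, s10, s11.
Union after reading x: {s7, s10}.
Now take the ε-closure:
From s7 via ε: add s3.
From s10 via ε: add s4.
From s3 via ε: add s0.
From s4 via ε: add s11.
From s0 via ε: add s6.
From s6 via ε: add s5.
No new states can be added; the closed set is {s0, s3, s4, s5, s6, s7, s10, s11}.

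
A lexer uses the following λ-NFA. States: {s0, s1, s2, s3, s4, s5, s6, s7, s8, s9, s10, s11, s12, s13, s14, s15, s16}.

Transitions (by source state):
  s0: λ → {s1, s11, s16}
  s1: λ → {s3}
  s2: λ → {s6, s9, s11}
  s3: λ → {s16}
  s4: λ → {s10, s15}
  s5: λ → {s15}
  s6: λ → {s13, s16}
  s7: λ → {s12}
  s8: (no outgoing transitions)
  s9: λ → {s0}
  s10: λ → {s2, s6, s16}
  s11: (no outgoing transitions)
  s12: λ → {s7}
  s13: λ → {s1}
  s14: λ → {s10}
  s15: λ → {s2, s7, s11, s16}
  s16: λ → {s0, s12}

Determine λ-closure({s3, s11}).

Start with {s3, s11}.
From s3 via λ: add s16.
From s16 via λ: add s0, s12.
From s0 via λ: add s1.
From s12 via λ: add s7.
No new states can be added; the closed set is {s0, s1, s3, s7, s11, s12, s16}.

{s0, s1, s3, s7, s11, s12, s16}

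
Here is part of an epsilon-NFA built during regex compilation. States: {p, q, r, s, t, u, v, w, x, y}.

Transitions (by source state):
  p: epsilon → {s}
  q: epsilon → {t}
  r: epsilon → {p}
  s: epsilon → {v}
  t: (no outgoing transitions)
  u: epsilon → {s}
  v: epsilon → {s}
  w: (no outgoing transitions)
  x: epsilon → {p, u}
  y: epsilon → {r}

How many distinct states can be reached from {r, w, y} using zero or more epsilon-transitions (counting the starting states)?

Start with {r, w, y}.
From r via epsilon: add p.
From p via epsilon: add s.
From s via epsilon: add v.
epsilon-closure = {p, r, s, v, w, y}, which has 6 states.

6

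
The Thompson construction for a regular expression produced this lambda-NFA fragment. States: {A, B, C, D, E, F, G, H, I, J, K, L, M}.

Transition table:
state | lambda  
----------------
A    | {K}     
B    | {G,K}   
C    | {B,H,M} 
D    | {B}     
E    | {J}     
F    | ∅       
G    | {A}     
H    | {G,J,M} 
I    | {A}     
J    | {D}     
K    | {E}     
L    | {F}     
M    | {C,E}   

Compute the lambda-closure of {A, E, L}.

{A, B, D, E, F, G, J, K, L}

Start with {A, E, L}.
From A via lambda: add K.
From E via lambda: add J.
From L via lambda: add F.
From J via lambda: add D.
From D via lambda: add B.
From B via lambda: add G.
No new states can be added; the closed set is {A, B, D, E, F, G, J, K, L}.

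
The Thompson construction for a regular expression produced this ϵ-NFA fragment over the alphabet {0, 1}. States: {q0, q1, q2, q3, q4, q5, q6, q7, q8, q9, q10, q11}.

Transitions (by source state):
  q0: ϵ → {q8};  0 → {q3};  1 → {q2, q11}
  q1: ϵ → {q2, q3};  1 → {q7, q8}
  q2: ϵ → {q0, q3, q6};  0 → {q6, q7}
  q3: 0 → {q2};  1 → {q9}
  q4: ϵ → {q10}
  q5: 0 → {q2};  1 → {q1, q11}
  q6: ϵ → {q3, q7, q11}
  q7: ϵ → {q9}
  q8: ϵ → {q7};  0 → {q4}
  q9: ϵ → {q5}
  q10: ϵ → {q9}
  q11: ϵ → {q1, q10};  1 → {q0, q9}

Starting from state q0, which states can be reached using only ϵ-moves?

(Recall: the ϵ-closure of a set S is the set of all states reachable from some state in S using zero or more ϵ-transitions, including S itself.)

Start with {q0}.
From q0 via ϵ: add q8.
From q8 via ϵ: add q7.
From q7 via ϵ: add q9.
From q9 via ϵ: add q5.
No new states can be added; the closed set is {q0, q5, q7, q8, q9}.

{q0, q5, q7, q8, q9}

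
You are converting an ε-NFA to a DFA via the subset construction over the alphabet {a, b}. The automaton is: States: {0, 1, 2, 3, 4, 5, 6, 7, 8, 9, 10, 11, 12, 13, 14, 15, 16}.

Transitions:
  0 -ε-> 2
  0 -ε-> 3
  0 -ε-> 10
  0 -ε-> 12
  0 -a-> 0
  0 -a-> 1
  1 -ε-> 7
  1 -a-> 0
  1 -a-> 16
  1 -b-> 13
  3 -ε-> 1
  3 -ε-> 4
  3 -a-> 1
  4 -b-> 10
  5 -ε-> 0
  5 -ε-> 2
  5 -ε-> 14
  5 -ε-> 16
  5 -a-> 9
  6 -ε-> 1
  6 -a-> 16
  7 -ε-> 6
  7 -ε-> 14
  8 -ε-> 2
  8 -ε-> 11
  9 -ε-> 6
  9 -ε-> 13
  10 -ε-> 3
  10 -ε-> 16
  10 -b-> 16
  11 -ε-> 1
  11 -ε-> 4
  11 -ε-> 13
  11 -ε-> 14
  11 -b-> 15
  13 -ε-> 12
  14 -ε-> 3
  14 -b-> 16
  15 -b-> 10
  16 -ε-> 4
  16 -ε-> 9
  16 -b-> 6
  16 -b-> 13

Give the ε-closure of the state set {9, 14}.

{1, 3, 4, 6, 7, 9, 12, 13, 14}

Start with {9, 14}.
From 9 via ε: add 6, 13.
From 14 via ε: add 3.
From 3 via ε: add 1, 4.
From 13 via ε: add 12.
From 1 via ε: add 7.
No new states can be added; the closed set is {1, 3, 4, 6, 7, 9, 12, 13, 14}.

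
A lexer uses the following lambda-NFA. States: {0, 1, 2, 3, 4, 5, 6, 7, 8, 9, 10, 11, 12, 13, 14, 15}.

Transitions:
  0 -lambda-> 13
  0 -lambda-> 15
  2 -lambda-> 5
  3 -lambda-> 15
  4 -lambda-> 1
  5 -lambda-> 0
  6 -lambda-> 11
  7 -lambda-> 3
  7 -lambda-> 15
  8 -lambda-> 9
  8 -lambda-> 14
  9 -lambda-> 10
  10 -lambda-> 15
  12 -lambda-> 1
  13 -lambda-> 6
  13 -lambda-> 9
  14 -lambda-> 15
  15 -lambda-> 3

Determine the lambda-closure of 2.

{0, 2, 3, 5, 6, 9, 10, 11, 13, 15}

Start with {2}.
From 2 via lambda: add 5.
From 5 via lambda: add 0.
From 0 via lambda: add 13, 15.
From 13 via lambda: add 6, 9.
From 15 via lambda: add 3.
From 6 via lambda: add 11.
From 9 via lambda: add 10.
No new states can be added; the closed set is {0, 2, 3, 5, 6, 9, 10, 11, 13, 15}.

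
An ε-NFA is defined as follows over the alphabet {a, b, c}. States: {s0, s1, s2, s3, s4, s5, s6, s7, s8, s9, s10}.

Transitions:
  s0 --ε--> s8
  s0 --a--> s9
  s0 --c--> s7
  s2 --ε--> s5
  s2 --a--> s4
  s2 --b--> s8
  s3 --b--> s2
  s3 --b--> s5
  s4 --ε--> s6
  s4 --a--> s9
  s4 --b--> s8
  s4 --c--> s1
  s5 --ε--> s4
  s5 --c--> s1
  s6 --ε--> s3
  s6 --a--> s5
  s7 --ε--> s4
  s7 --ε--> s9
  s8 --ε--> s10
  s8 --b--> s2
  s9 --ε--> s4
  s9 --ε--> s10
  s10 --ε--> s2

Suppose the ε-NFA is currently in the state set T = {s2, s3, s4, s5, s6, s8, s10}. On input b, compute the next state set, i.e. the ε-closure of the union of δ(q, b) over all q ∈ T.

s2 on b → {s8}.
s3 on b → {s2, s5}.
s4 on b → {s8}.
s8 on b → {s2}.
No b-transition from s5, s6, s10.
Union after reading b: {s2, s5, s8}.
Now take the ε-closure:
From s5 via ε: add s4.
From s8 via ε: add s10.
From s4 via ε: add s6.
From s6 via ε: add s3.
No new states can be added; the closed set is {s2, s3, s4, s5, s6, s8, s10}.

{s2, s3, s4, s5, s6, s8, s10}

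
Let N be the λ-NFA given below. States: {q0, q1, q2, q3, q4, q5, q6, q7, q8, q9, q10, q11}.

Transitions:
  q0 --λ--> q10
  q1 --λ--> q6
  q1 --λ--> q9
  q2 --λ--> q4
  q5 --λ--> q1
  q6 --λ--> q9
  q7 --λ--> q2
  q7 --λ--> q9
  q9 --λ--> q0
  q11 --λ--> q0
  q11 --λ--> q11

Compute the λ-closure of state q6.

{q0, q6, q9, q10}

Start with {q6}.
From q6 via λ: add q9.
From q9 via λ: add q0.
From q0 via λ: add q10.
No new states can be added; the closed set is {q0, q6, q9, q10}.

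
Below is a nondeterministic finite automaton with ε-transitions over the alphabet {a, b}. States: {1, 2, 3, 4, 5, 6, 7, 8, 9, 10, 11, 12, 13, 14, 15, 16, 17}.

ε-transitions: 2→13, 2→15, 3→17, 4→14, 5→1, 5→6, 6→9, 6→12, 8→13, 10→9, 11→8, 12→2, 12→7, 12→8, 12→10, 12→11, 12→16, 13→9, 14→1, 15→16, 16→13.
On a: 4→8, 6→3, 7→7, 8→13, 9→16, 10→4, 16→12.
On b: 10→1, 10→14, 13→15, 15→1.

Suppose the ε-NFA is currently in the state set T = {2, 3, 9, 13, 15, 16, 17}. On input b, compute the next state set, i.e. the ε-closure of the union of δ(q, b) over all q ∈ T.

{1, 9, 13, 15, 16}

13 on b → {15}.
15 on b → {1}.
No b-transition from 2, 3, 9, 16, 17.
Union after reading b: {1, 15}.
Now take the ε-closure:
From 15 via ε: add 16.
From 16 via ε: add 13.
From 13 via ε: add 9.
No new states can be added; the closed set is {1, 9, 13, 15, 16}.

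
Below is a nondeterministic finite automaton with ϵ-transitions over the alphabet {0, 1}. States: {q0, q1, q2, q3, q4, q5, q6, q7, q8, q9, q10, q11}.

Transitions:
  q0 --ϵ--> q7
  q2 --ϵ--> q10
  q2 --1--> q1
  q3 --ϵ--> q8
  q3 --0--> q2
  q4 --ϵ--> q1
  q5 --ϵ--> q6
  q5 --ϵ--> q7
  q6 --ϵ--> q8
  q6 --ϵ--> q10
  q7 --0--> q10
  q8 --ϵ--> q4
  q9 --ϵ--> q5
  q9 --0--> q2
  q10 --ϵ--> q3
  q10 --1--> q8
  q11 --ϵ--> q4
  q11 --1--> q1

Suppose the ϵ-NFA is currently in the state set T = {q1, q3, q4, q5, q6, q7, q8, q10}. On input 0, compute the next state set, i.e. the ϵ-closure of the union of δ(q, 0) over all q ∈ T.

{q1, q2, q3, q4, q8, q10}

q3 on 0 → {q2}.
q7 on 0 → {q10}.
No 0-transition from q1, q4, q5, q6, q8, q10.
Union after reading 0: {q2, q10}.
Now take the ϵ-closure:
From q10 via ϵ: add q3.
From q3 via ϵ: add q8.
From q8 via ϵ: add q4.
From q4 via ϵ: add q1.
No new states can be added; the closed set is {q1, q2, q3, q4, q8, q10}.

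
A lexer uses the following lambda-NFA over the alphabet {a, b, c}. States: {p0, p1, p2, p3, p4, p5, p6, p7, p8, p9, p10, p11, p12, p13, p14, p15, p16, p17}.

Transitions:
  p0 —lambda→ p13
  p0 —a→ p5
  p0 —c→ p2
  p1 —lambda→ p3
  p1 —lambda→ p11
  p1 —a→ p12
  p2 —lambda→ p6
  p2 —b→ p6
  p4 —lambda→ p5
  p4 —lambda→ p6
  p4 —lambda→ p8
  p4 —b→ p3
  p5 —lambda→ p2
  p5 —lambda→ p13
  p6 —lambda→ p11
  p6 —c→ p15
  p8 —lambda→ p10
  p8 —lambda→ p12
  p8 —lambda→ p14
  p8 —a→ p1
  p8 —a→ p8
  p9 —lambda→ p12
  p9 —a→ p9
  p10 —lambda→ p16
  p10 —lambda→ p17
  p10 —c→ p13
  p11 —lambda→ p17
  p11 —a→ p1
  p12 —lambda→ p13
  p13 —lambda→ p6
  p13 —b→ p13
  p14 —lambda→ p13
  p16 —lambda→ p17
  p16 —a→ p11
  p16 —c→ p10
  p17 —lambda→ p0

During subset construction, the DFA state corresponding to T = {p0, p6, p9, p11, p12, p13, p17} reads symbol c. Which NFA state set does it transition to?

{p0, p2, p6, p11, p13, p15, p17}

p0 on c → {p2}.
p6 on c → {p15}.
No c-transition from p9, p11, p12, p13, p17.
Union after reading c: {p2, p15}.
Now take the lambda-closure:
From p2 via lambda: add p6.
From p6 via lambda: add p11.
From p11 via lambda: add p17.
From p17 via lambda: add p0.
From p0 via lambda: add p13.
No new states can be added; the closed set is {p0, p2, p6, p11, p13, p15, p17}.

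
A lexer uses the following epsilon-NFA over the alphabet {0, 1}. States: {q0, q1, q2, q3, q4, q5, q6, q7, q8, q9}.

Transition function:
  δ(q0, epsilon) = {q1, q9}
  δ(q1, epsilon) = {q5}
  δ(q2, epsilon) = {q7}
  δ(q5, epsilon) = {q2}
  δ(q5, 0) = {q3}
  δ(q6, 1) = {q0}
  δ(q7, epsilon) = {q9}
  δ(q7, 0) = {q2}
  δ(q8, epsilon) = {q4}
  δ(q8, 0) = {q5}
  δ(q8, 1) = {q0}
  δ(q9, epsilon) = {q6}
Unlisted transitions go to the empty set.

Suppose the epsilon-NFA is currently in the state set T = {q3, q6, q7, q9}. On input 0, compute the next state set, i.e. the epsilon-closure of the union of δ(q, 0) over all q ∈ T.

{q2, q6, q7, q9}

q7 on 0 → {q2}.
No 0-transition from q3, q6, q9.
Union after reading 0: {q2}.
Now take the epsilon-closure:
From q2 via epsilon: add q7.
From q7 via epsilon: add q9.
From q9 via epsilon: add q6.
No new states can be added; the closed set is {q2, q6, q7, q9}.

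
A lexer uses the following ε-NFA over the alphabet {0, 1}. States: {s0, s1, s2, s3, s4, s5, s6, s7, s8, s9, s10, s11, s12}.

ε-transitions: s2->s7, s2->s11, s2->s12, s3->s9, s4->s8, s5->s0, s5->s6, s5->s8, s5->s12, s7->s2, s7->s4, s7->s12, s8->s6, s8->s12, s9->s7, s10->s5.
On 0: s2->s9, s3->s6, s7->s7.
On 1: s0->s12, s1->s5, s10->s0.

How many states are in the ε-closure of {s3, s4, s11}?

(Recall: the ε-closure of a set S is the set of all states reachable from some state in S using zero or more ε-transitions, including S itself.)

9

Start with {s3, s4, s11}.
From s3 via ε: add s9.
From s4 via ε: add s8.
From s8 via ε: add s6, s12.
From s9 via ε: add s7.
From s7 via ε: add s2.
ε-closure = {s2, s3, s4, s6, s7, s8, s9, s11, s12}, which has 9 states.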